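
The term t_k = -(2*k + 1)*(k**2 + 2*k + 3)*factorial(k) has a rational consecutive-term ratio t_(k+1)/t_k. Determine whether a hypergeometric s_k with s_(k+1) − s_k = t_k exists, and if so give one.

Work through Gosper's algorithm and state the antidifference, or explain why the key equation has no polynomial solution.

The ratio is (k + 1)*(2*k + 3)*(2*k + (k + 1)**2 + 5)/((2*k + 1)*(k**2 + 2*k + 3)).
So A=k + 1 and B=1, with C=k**3 + 5*k**2/2 + 4*k + 3/2.
Set up (k + 1)·f(k+1) − (1)·f(k) − (k**3 + 5*k**2/2 + 4*k + 3/2) = 0.
Bound: deg f ≤ 2.
Coefficient equations give f(k) = (2*k**2 + k + 1)/2.
R(k) = B(k−1)·f(k)/C(k) = (2*k**2 + k + 1)/((2*k + 1)*(k**2 + 2*k + 3)); s_k = R·t_k = -(2*k**2 + k + 1)*factorial(k).
Verify: -(2*k + 1)*(k**2 + 2*k + 3)*factorial(k) matches t_k.

s_k = -(2*k**2 + k + 1)*factorial(k)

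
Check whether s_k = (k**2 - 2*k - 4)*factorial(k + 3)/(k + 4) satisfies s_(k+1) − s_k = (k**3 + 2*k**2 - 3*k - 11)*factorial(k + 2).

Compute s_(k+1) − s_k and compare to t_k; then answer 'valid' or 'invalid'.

Invalid: residual -(k**4 + 6*k**3 + 4*k**2 - 21*k - 40)*factorial(k + 2)/((k + 4)*(k + 5)) ≠ 0.

s_(k+1) = (k**2 - 5)*factorial(k + 4)/(k + 5)
s_(k+1) − s_k = (k**4 + 7*k**3 + 8*k**2 - 26*k - 60)*factorial(k + 3)/((k + 4)*(k + 5))
(s_(k+1) − s_k) − t_k = -(k**4 + 6*k**3 + 4*k**2 - 21*k - 40)*factorial(k + 2)/((k + 4)*(k + 5))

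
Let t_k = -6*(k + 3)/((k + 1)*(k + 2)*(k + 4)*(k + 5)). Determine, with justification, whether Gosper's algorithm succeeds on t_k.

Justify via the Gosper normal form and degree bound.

Compute t_(k+1)/t_k: get (k + 1)*(k + 4)**2/((k + 3)**2*(k + 6)).
Gosper form: A/B · C(k+1)/C(k) with A=k + 1, B=k + 6, C=k**2 + 6*k + 9.
f must satisfy (k + 1)·f(k+1) − (k + 5)·f(k) = k**2 + 6*k + 9.
Bound: deg f ≤ 4.
Solve for f: f(k) = k*(k + 2)*(k + 3)*(k + 5)/8 (degree 4 ≤ 4).
So s_k = (B(k−1)f/C)·t_k = (k*(k + 2)*(k + 5)**2/(8*(k + 3)))·t_k = 3*k*(-k - 5)/(4*(k**2 + 5*k + 4)).
s_(k+1) − s_k = 6*(-k - 3)/(k**4 + 12*k**3 + 49*k**2 + 78*k + 40) = t_k.

Yes. s_k = 3*k*(-k - 5)/(4*(k**2 + 5*k + 4)).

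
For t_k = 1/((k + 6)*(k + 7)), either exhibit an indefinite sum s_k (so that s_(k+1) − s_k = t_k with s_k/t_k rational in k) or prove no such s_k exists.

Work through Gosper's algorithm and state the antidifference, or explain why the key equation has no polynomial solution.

s_k = k/(6*(k + 6))

t_(k+1)/t_k = (k + 6)/(k + 8).
Factor: A=k + 6; B=k + 8; C=1.
Set up (k + 6)·f(k+1) − (k + 7)·f(k) − (1) = 0.
d = 1 from the (1,1,0) case.
Match coefficients ⇒ f(k) = k/6.
So s_k = (B(k−1)f/C)·t_k = (k*(k + 7)/6)·t_k = k/(6*(k + 6)).
Δs = 1/(k**2 + 13*k + 42), as required.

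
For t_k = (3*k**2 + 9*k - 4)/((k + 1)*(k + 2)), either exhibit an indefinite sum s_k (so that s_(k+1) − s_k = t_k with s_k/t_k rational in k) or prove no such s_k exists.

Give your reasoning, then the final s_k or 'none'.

r(k) = (k + 1)*(9*k + 3*(k + 1)**2 + 5)/((k + 3)*(3*k**2 + 9*k - 4)) after simplifying.
A = k + 1, B = k + 3, C = k**2 + 3*k - 4/3.
f must satisfy (k + 1)·f(k+1) − (k + 2)·f(k) = k**2 + 3*k - 4/3.
deg f ≤ 2 (via 1,1,2).
Match coefficients ⇒ f(k) = k*(3*k - 7)/3.
Get s_k = R·t_k = k*(3*k - 7)/(k + 1) with R(k) = B(k−1)f(k)/C(k) = k*(k + 2)*(3*k - 7)/(3*k**2 + 9*k - 4).
Check: Δs_k = (3*k**2 + 9*k - 4)/(k**2 + 3*k + 2). ✓

s_k = k*(3*k - 7)/(k + 1)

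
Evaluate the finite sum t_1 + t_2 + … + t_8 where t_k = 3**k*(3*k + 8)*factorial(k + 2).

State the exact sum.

Σ = 785682374382

t_(k+1)/t_k = 3*(k + 3)*(3*k + 11)/(3*k + 8).
A = 3*k + 9, B = 1, C = k + 8/3.
Set up (3*k + 9)·f(k+1) − (1)·f(k) − (k + 8/3) = 0.
Degrees (1,0,1) ⇒ d ≤ 0.
Solve for f: f(k) = 1/3 (degree 0 ≤ 0).
Certificate R = B(k−1)f/C = 1/(3*k + 8) gives s_k = 3**k*factorial(k + 2).
Verify: 3**k*(3*k + 8)*factorial(k + 2) matches t_k.
Telescoping: Σ = s_(9) − s_(1) = 785682374400 − (18) = 785682374382.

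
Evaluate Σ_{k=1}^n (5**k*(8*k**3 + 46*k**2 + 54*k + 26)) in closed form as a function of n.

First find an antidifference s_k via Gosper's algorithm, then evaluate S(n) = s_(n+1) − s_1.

S(n) = 10*5**n*n**3 + 50*5**n*n**2 + 50*5**n*n + 30*5**n - 30

r(k) = 5*(4*k**3 + 35*k**2 + 85*k + 67)/(4*k**3 + 23*k**2 + 27*k + 13) after simplifying.
So A=5 and B=1, with C=k**3 + 23*k**2/4 + 27*k/4 + 13/4.
Solve (5)·f(k+1) − (1)·f(k) = k**3 + 23*k**2/4 + 27*k/4 + 13/4.
deg f ≤ 3 (via 0,0,3).
Solve for f: f(k) = (k**3 + 2*k**2 - 2*k + 2)/4 (degree 3 ≤ 3).
Certificate R = B(k−1)f/C = (k**3 + 2*k**2 - 2*k + 2)/(4*k**3 + 23*k**2 + 27*k + 13) gives s_k = 2*5**k*(k**3 + 2*k**2 - 2*k + 2).
Check: Δs_k = 5**k*(8*k**3 + 46*k**2 + 54*k + 26). ✓
Telescope: S(n) = s_(n+1) − s_(1) = 10*5**n*(n**3 + 5*n**2 + 5*n + 3) − (30) = 10*5**n*n**3 + 50*5**n*n**2 + 50*5**n*n + 30*5**n - 30.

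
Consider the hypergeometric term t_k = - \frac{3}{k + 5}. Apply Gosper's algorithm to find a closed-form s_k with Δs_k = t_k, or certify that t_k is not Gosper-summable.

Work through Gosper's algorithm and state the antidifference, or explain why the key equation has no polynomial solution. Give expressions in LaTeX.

none — t_k is not Gosper-summable

Step 1: r(k) = (k + 5)/(k + 6).
Gosper form: A/B · C(k+1)/C(k) with A=k + 5, B=k + 6, C=1.
Need (k + 5)·f(k+1) − (k + 5)·f(k) = 1.
Degrees (1,1,0) ⇒ d ≤ 0.
f = c0 ⇒ A·f(k+1) − B(k−1)·f(k) − C = -1. The system {-1 = 0} is inconsistent; no antidifference.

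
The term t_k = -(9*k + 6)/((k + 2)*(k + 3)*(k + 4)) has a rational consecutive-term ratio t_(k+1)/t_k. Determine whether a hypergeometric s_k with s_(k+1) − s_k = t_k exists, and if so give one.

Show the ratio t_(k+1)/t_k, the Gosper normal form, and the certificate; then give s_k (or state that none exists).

s_k = -k*(2*k + 1)/((k + 2)*(k + 3))

Compute t_(k+1)/t_k: get (k + 2)*(3*k + 5)/((k + 5)*(3*k + 2)).
A = k + 2, B = k + 5, C = k + 2/3.
Set up (k + 2)·f(k+1) − (k + 4)·f(k) − (k + 2/3) = 0.
Bound: deg f ≤ 2.
A polynomial solution: f(k) = k*(2*k + 1)/9.
So s_k = (B(k−1)f/C)·t_k = (k*(k + 4)*(2*k + 1)/(3*(3*k + 2)))·t_k = -k*(2*k + 1)/((k + 2)*(k + 3)).
Check: Δs_k = 3*(-3*k - 2)/(k**3 + 9*k**2 + 26*k + 24). ✓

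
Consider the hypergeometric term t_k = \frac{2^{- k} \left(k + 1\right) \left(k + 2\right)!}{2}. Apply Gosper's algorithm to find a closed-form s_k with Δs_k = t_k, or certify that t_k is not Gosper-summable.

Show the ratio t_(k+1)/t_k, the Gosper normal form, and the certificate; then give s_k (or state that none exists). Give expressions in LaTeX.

s_k = 2^{- k} \left(k + 2\right)!

r(k) = (k + 2)*(k + 3)/(2*(k + 1)) after simplifying.
Normal form (A,B,C) = (k/2 + 3/2, 1, k + 1).
Set up (k/2 + 3/2)·f(k+1) − (1)·f(k) − (k + 1) = 0.
d = 0 from the (1,0,1) case.
Match coefficients ⇒ f(k) = 2.
Certificate R = B(k−1)f/C = 2/(k + 1) gives s_k = factorial(k + 2)/2**k.
Δs = (k + 1)*factorial(k + 2)/(2*2**k), as required.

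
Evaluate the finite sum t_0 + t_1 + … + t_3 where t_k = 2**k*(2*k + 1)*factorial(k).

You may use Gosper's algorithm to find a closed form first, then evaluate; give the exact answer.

r(k) = 2*(k + 1)*(2*k + 3)/(2*k + 1) after simplifying.
Normal form (A,B,C) = (2*k + 2, 1, k + 1/2).
Key eq: (2*k + 2)·f(k+1) = (1)·f(k) + (k + 1/2).
From deg A=1, deg B=0, deg C=1: d=0.
Coefficient equations give f(k) = 1/2.
So s_k = (B(k−1)f/C)·t_k = (1/(2*k + 1))·t_k = 2**k*factorial(k).
Verify: 2**k*(2*k + 1)*factorial(k) matches t_k.
Telescoping: Σ = s_(4) − s_(0) = 384 − (1) = 383.

Σ = 383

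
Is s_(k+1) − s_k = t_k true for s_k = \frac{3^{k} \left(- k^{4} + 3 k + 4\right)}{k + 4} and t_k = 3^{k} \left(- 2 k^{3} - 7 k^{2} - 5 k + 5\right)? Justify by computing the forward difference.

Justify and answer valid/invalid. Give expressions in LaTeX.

s_(k+1) = 3**(k + 1)*(3*k - (k + 1)**4 + 7)/(k + 5)
s_(k+1) − s_k = 3**k*(3*(k + 4)*(3*k - (k + 1)**4 + 7) - (k + 5)*(-k**4 + 3*k + 4))/((k + 4)*(k + 5))
(s_(k+1) − s_k) − t_k = 6*3**k*(k**4 + 7*k**3 + 17*k**2 + 7*k - 8)/(k**2 + 9*k + 20)

Invalid: residual \frac{6 \cdot 3^{k} \left(k^{4} + 7 k^{3} + 17 k^{2} + 7 k - 8\right)}{k^{2} + 9 k + 20} ≠ 0.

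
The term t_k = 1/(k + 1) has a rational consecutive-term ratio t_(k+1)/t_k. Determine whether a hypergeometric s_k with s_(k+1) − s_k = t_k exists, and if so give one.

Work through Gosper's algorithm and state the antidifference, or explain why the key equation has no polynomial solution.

none (Gosper's algorithm certifies no s_k)

The ratio is (k + 1)/(k + 2).
So A=k + 1 and B=k + 2, with C=1.
f must satisfy (k + 1)·f(k+1) − (k + 1)·f(k) = 1.
Degrees (1,1,0) ⇒ d ≤ 0.
Generic f = c0 gives residual -1; -1 = 0 cannot hold, so t_k is not Gosper-summable.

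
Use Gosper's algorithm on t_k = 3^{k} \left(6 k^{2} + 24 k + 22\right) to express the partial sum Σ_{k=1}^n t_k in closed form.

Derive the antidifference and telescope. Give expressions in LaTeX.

S(n) = 9 \cdot 3^{n} n^{2} + 27 \cdot 3^{n} n + 24 \cdot 3^{n} - 24

t_(k+1)/t_k = 3*(3*k**2 + 18*k + 26)/(3*k**2 + 12*k + 11).
Take A(k)=3, B(k)=1, C(k)=k**2 + 4*k + 11/3.
Key eq: (3)·f(k+1) = (1)·f(k) + (k**2 + 4*k + 11/3).
deg f ≤ 2 (via 0,0,2).
Solving with deg f ≤ 2: f(k) = (3*k**2 + 3*k + 2)/6.
R(k) = B(k−1)·f(k)/C(k) = (3*k**2 + 3*k + 2)/(2*(3*k**2 + 12*k + 11)); s_k = R·t_k = 3**k*(3*k**2 + 3*k + 2).
Verify: 3**k*(6*k**2 + 24*k + 22) matches t_k.
Evaluate: s_(n+1) = 3**(n + 1)*(3*n**2 + 9*n + 8); subtract s_(1) = 24 ⇒ S(n) = 9*3**n*n**2 + 27*3**n*n + 24*3**n - 24.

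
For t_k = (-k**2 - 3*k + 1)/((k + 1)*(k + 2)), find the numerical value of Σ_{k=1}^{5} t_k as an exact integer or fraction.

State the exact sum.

Σ = -55/14

The ratio is (k + 1)*(3*k + (k + 1)**2 + 2)/((k + 3)*(k**2 + 3*k - 1)).
Take A(k)=k + 1, B(k)=k + 3, C(k)=k**2 + 3*k - 1.
Set up (k + 1)·f(k+1) − (k + 2)·f(k) − (k**2 + 3*k - 1) = 0.
deg f ≤ 2 (via 1,1,2).
A polynomial solution: f(k) = k*(k - 2).
Get s_k = R·t_k = k*(2 - k)/(k + 1) with R(k) = B(k−1)f(k)/C(k) = k*(k - 2)*(k + 2)/(k**2 + 3*k - 1).
Δs = (-k**2 - 3*k + 1)/(k**2 + 3*k + 2), as required.
Telescoping: Σ = s_(6) − s_(1) = -24/7 − (1/2) = -55/14.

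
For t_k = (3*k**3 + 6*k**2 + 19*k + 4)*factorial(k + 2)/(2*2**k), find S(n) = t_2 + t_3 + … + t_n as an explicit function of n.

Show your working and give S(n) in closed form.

S(n) = (-120*2**n + 3*n**5*factorial(n) + 21*n**4*factorial(n) + 55*n**3*factorial(n) + 75*n**2*factorial(n) + 62*n*factorial(n) + 24*factorial(n))/(2*2**n)

r(k) = (3*k**4 + 24*k**3 + 85*k**2 + 152*k + 96)/(2*(3*k**3 + 6*k**2 + 19*k + 4)) after simplifying.
Factor: A=k/2 + 3/2; B=1; C=k**3 + 2*k**2 + 19*k/3 + 4/3.
Need (k/2 + 3/2)·f(k+1) − (1)·f(k) = k**3 + 2*k**2 + 19*k/3 + 4/3.
Bound: deg f ≤ 2.
Solve for f: f(k) = 2*(3*k**2 - 3*k + 4)/3 (degree 2 ≤ 2).
Then R = B(k−1)f/C = 2*(3*k**2 - 3*k + 4)/(3*k**3 + 6*k**2 + 19*k + 4), so s_k = R(k)·t_k = (3*k**2 - 3*k + 4)*factorial(k + 2)/2**k.
Δs = (3*k**3 + 6*k**2 + 19*k + 4)*factorial(k + 2)/(2*2**k), as required.
Σ_(k=2)^n t_k = s_(n+1) − s_(2) = (2**(-n - 1)*(3*n**2 + 3*n + 4)*factorial(n + 3)) − (60), i.e. (-120*2**n + 3*n**5*factorial(n) + 21*n**4*factorial(n) + 55*n**3*factorial(n) + 75*n**2*factorial(n) + 62*n*factorial(n) + 24*factorial(n))/(2*2**n).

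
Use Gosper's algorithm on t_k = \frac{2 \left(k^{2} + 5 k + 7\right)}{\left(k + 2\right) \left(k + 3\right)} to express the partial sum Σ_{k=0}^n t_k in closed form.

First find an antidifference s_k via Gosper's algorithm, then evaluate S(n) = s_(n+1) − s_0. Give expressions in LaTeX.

S(n) = \frac{2 n^{2} + 9 n + 7}{n + 3}

Compute t_(k+1)/t_k: get (k + 2)*(5*k + (k + 1)**2 + 12)/((k + 4)*(k**2 + 5*k + 7)).
Factor: A=k + 2; B=k + 4; C=k**2 + 5*k + 7.
Set up (k + 2)·f(k+1) − (k + 3)·f(k) − (k**2 + 5*k + 7) = 0.
From deg A=1, deg B=1, deg C=2: d=2.
Solving with deg f ≤ 2: f(k) = k*(2*k + 5)/2.
R(k) = B(k−1)·f(k)/C(k) = k*(k + 3)*(2*k + 5)/(2*(k**2 + 5*k + 7)); s_k = R·t_k = k*(2*k + 5)/(k + 2).
Check: Δs_k = 2*(k**2 + 5*k + 7)/(k**2 + 5*k + 6). ✓
s_(n+1) = (2*n**2 + 9*n + 7)/(n + 3) and s_(0) = 0, so S(n) = (2*n**2 + 9*n + 7)/(n + 3).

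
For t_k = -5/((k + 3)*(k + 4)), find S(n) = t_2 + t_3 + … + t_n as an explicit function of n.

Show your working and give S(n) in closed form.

S(n) = (1 - n)/(n + 4)

Ratio r(k) = (k + 3)/(k + 5).
Gosper form: A/B · C(k+1)/C(k) with A=k + 3, B=k + 5, C=1.
Need (k + 3)·f(k+1) − (k + 4)·f(k) = 1.
Degrees (1,1,0) ⇒ d ≤ 1.
Solving with deg f ≤ 1: f(k) = k/3.
Certificate R = B(k−1)f/C = k*(k + 4)/3 gives s_k = -5*k/(3*k + 9).
Verify: -5/(k**2 + 7*k + 12) matches t_k.
Telescope: S(n) = s_(n+1) − s_(2) = 5*(-n - 1)/(3*(n + 4)) − (-2/3) = (1 - n)/(n + 4).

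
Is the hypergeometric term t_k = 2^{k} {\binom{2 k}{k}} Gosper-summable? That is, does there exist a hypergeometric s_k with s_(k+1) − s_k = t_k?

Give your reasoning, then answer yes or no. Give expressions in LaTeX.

No. Not Gosper-summable.

The ratio is 4*(2*k + 1)/(k + 1).
So A=8*k + 4 and B=k + 1, with C=1.
f must satisfy (8*k + 4)·f(k+1) − (k)·f(k) = 1.
deg f ≤ -1 (via 1,1,0).
deg f ≤ -1 is impossible — no certificate.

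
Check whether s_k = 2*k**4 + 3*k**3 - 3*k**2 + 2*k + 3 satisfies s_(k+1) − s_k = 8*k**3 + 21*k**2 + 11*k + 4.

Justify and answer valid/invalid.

s_(k+1) = 2*k**4 + 11*k**3 + 18*k**2 + 13*k + 7
s_(k+1) − s_k = 8*k**3 + 21*k**2 + 11*k + 4
(s_(k+1) − s_k) − t_k = 0

valid; difference matches t_k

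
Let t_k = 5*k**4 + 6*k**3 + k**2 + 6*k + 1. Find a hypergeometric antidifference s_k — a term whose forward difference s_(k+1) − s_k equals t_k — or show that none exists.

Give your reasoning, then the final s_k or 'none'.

r(k) = (5*k**4 + 26*k**3 + 49*k**2 + 46*k + 19)/(5*k**4 + 6*k**3 + k**2 + 6*k + 1) after simplifying.
So A=1 and B=1, with C=k**4 + 6*k**3/5 + k**2/5 + 6*k/5 + 1/5.
Solve (1)·f(k+1) − (1)·f(k) = k**4 + 6*k**3/5 + k**2/5 + 6*k/5 + 1/5.
Bound: deg f ≤ 5.
Coefficient equations give f(k) = k*(k**2 - 2*k + 2)*(k**2 + k - 1)/5.
Then R = B(k−1)f/C = k*(k**2 - 2*k + 2)*(k**2 + k - 1)/(5*k**4 + 6*k**3 + k**2 + 6*k + 1), so s_k = R(k)·t_k = k*(k**4 - k**3 - k**2 + 4*k - 2).
Check: Δs_k = 5*k**4 + 6*k**3 + k**2 + 6*k + 1. ✓

s_k = k*(k**4 - k**3 - k**2 + 4*k - 2)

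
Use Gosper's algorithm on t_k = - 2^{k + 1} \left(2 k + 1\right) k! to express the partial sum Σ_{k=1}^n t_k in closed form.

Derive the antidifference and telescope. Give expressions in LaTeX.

Step 1: r(k) = 2*(k + 1)*(2*k + 3)/(2*k + 1).
Factor: A=2*k + 2; B=1; C=k + 1/2.
Set up (2*k + 2)·f(k+1) − (1)·f(k) − (k + 1/2) = 0.
deg f ≤ 0 (via 1,0,1).
Match coefficients ⇒ f(k) = 1/2.
R(k) = B(k−1)·f(k)/C(k) = 1/(2*k + 1); s_k = R·t_k = -2**(k + 1)*factorial(k).
s_(k+1) − s_k = -2**(k + 1)*(2*k + 1)*factorial(k) = t_k.
Telescope: S(n) = s_(n+1) − s_(1) = -2**(n + 2)*factorial(n + 1) − (-4) = -4*2**n*factorial(n + 1) + 4.

S(n) = - 4 \cdot 2^{n} \left(n + 1\right)! + 4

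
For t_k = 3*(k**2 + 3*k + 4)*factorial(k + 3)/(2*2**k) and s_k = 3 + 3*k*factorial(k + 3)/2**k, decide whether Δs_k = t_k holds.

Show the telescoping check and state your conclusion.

Valid — Δs_k = t_k.

s_(k+1) = 3*2**(-k - 1)*(k + 1)*factorial(k + 4) + 3
s_(k+1) − s_k = 3*(k**2 + 3*k + 4)*factorial(k + 3)/(2*2**k)
(s_(k+1) − s_k) − t_k = 0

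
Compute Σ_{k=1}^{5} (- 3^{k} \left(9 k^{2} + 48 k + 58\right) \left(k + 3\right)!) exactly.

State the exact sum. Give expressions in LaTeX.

Σ = -5290790040

Step 1: r(k) = 3*(9*k**3 + 102*k**2 + 379*k + 460)/(9*k**2 + 48*k + 58).
Normal form (A,B,C) = (3*k + 12, 1, k**2 + 16*k/3 + 58/9).
Key eq: (3*k + 12)·f(k+1) = (1)·f(k) + (k**2 + 16*k/3 + 58/9).
Bound: deg f ≤ 1.
Match coefficients ⇒ f(k) = (3*k + 2)/9.
Certificate R = B(k−1)f/C = (3*k + 2)/(9*k**2 + 48*k + 58) gives s_k = -3**k*(3*k + 2)*factorial(k + 3).
Verify: -3**k*(9*k**2 + 48*k + 58)*factorial(k + 3) matches t_k.
Sum = s_(6) − s_(1); s_(6) = -5290790400, s_(1) = -360 ⇒ -5290790040.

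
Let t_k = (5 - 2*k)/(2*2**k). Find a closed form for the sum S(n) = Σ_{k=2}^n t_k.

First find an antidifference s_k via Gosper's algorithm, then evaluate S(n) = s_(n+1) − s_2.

The ratio is (2*k - 3)/(2*(2*k - 5)).
Factor: A=1/2; B=1; C=k - 5/2.
Solve (1/2)·f(k+1) − (1)·f(k) = k - 5/2.
From deg A=0, deg B=0, deg C=1: d=1.
Solve for f: f(k) = 3 - 2*k (degree 1 ≤ 1).
Then R = B(k−1)f/C = -2*(2*k - 3)/(2*k - 5), so s_k = R(k)·t_k = (2*k - 3)/2**k.
Check: Δs_k = (5 - 2*k)/(2*2**k). ✓
s_(n+1) = 2**(-n - 1)*(2*n - 1) and s_(2) = 1/4, so S(n) = 2**(-n - 2)*(-2**n + 4*n - 2).

S(n) = 2**(-n - 2)*(-2**n + 4*n - 2)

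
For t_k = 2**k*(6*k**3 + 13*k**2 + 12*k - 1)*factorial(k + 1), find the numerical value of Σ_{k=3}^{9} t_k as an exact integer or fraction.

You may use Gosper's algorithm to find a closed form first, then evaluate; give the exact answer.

Σ = 10668323632128

Compute t_(k+1)/t_k: get 2*(6*k**4 + 43*k**3 + 118*k**2 + 142*k + 60)/(6*k**3 + 13*k**2 + 12*k - 1).
Take A(k)=2*k + 4, B(k)=1, C(k)=k**3 + 13*k**2/6 + 2*k - 1/6.
Set up (2*k + 4)·f(k+1) − (1)·f(k) − (k**3 + 13*k**2/6 + 2*k - 1/6) = 0.
deg f ≤ 2 (via 1,0,3).
A polynomial solution: f(k) = (k - 1)*(3*k - 1)/6.
So s_k = (B(k−1)f/C)·t_k = ((k - 1)*(3*k - 1)/(6*k**3 + 13*k**2 + 12*k - 1))·t_k = 2**k*(k - 1)*(3*k - 1)*factorial(k + 1).
s_(k+1) − s_k = 2**k*(6*k**3 + 13*k**2 + 12*k - 1)*factorial(k + 1) = t_k.
Σ_(k=3)^(9) t_k = s_(10) − s_(3) = 10668323635200 − (3072) = 10668323632128.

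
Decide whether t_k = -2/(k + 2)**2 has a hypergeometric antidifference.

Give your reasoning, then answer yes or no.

No — the linear system for f has no solution.

Ratio r(k) = (k + 2)**2/(k + 3)**2.
Take A(k)=k**2 + 4*k + 4, B(k)=k**2 + 6*k + 9, C(k)=1.
Solve (k**2 + 4*k + 4)·f(k+1) − (k**2 + 4*k + 4)·f(k) = 1.
Degrees (2,2,0) ⇒ d ≤ 0.
Put f(k) = c0: A·f(k+1) − B(k−1)·f(k) − C = -1; need -1 = 0 — inconsistent ⇒ no f, not summable.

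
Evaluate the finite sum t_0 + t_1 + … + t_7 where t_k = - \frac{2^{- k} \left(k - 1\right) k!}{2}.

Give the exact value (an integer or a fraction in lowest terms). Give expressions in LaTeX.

r(k) = k*(k + 1)/(2*(k - 1)) after simplifying.
Normal form (A,B,C) = (k/2 + 1/2, 1, k - 1).
Key eq: (k/2 + 1/2)·f(k+1) = (1)·f(k) + (k - 1).
Bound: deg f ≤ 0.
Solving with deg f ≤ 0: f(k) = 2.
Certificate R = B(k−1)f/C = 2/(k - 1) gives s_k = -factorial(k)/2**k.
Check: Δs_k = -(k - 1)*factorial(k)/(2*2**k). ✓
Evaluate s at k=8 and k=0: -315/2 and -1; difference -313/2.

Σ = -313/2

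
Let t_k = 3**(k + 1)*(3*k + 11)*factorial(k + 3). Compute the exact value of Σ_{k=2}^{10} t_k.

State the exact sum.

Σ = 46330118253615960

Ratio r(k) = 3*(k + 4)*(3*k + 14)/(3*k + 11).
Normal form (A,B,C) = (3*k + 12, 1, k + 11/3).
f must satisfy (3*k + 12)·f(k+1) − (1)·f(k) = k + 11/3.
From deg A=1, deg B=0, deg C=1: d=0.
Match coefficients ⇒ f(k) = 1/3.
Certificate R = B(k−1)f/C = 1/(3*k + 11) gives s_k = 3**(k + 1)*factorial(k + 3).
Check: Δs_k = 3**(k + 1)*(3*k + 11)*factorial(k + 3). ✓
Sum = s_(11) − s_(2); s_(11) = 46330118253619200, s_(2) = 3240 ⇒ 46330118253615960.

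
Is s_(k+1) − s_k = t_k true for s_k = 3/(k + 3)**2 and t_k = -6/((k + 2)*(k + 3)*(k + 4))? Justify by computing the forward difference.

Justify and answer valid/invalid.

Invalid: residual 3*(3*k + 10)/(k**5 + 16*k**4 + 101*k**3 + 314*k**2 + 480*k + 288) ≠ 0.

s_(k+1) = 3/(k + 4)**2
s_(k+1) − s_k = 3/(k + 4)**2 - 3/(k + 3)**2
(s_(k+1) − s_k) − t_k = 3*(3*k + 10)/(k**5 + 16*k**4 + 101*k**3 + 314*k**2 + 480*k + 288)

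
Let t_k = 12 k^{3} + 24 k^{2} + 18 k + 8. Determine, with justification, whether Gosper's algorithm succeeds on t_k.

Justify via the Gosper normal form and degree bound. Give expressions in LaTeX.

Yes. s_k = k \left(3 k^{3} + 2 k^{2} + 3\right).

r(k) = (6*k**3 + 30*k**2 + 51*k + 31)/(6*k**3 + 12*k**2 + 9*k + 4) after simplifying.
So A=1 and B=1, with C=k**3 + 2*k**2 + 3*k/2 + 2/3.
f must satisfy (1)·f(k+1) − (1)·f(k) = k**3 + 2*k**2 + 3*k/2 + 2/3.
d = 4 from the (0,0,3) case.
Solving with deg f ≤ 4: f(k) = k*(3*k**3 + 2*k**2 + 3)/12.
Get s_k = R·t_k = k*(3*k**3 + 2*k**2 + 3) with R(k) = B(k−1)f(k)/C(k) = k*(3*k**3 + 2*k**2 + 3)/(2*(6*k**3 + 12*k**2 + 9*k + 4)).
Δs = 12*k**3 + 24*k**2 + 18*k + 8, as required.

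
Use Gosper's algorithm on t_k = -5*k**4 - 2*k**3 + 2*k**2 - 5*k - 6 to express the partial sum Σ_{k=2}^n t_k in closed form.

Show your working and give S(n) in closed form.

S(n) = -n**5 - 3*n**4 - 2*n**3 - 2*n**2 - 8*n + 16

The ratio is (5*k**4 + 22*k**3 + 34*k**2 + 27*k + 16)/(5*k**4 + 2*k**3 - 2*k**2 + 5*k + 6).
A = 1, B = 1, C = k**4 + 2*k**3/5 - 2*k**2/5 + k + 6/5.
f must satisfy (1)·f(k+1) − (1)·f(k) = k**4 + 2*k**3/5 - 2*k**2/5 + k + 6/5.
Degrees (0,0,4) ⇒ d ≤ 5.
A polynomial solution: f(k) = k*(k**4 - 2*k**3 + 4*k + 3)/5.
Then R = B(k−1)f/C = k*(k**4 - 2*k**3 + 4*k + 3)/(5*k**4 + 2*k**3 - 2*k**2 + 5*k + 6), so s_k = R(k)·t_k = k*(-k**4 + 2*k**3 - 4*k - 3).
Δs = -5*k**4 - 2*k**3 + 2*k**2 - 5*k - 6, as required.
s_(n+1) = -n**5 - 3*n**4 - 2*n**3 - 2*n**2 - 8*n - 6 and s_(2) = -22, so S(n) = -n**5 - 3*n**4 - 2*n**3 - 2*n**2 - 8*n + 16.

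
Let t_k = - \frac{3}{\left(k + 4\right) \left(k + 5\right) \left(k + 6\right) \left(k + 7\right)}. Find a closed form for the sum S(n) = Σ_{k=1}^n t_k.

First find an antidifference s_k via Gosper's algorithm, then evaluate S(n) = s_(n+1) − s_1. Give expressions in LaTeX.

S(n) = \frac{n \left(- n^{2} - 18 n - 107\right)}{210 \left(n^{3} + 18 n^{2} + 107 n + 210\right)}

The ratio is (k + 4)/(k + 8).
Gosper form: A/B · C(k+1)/C(k) with A=k + 4, B=k + 8, C=1.
f must satisfy (k + 4)·f(k+1) − (k + 7)·f(k) = 1.
Degrees (1,1,0) ⇒ d ≤ 3.
A polynomial solution: f(k) = k*(k**2 + 15*k + 74)/360.
Then R = B(k−1)f/C = k*(k + 7)*(k**2 + 15*k + 74)/360, so s_k = R(k)·t_k = k*(-k**2 - 15*k - 74)/(120*(k + 4)*(k + 5)*(k + 6)).
Check: Δs_k = -3/(k**4 + 22*k**3 + 179*k**2 + 638*k + 840). ✓
Evaluate: s_(n+1) = (-n**3 - 18*n**2 - 107*n - 90)/(120*(n**3 + 18*n**2 + 107*n + 210)); subtract s_(1) = -1/280 ⇒ S(n) = n*(-n**2 - 18*n - 107)/(210*(n**3 + 18*n**2 + 107*n + 210)).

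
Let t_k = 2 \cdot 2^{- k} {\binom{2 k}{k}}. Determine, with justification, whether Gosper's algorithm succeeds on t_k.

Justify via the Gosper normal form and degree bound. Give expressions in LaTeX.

No — key equation has no polynomial f.

Compute t_(k+1)/t_k: get (2*k + 1)/(k + 1).
Factor: A=2*k + 1; B=k + 1; C=1.
Solve (2*k + 1)·f(k+1) − (k)·f(k) = 1.
Degrees (1,1,0) ⇒ d ≤ -1.
d = -1 < 0 ⇒ no nonzero polynomial f; not summable.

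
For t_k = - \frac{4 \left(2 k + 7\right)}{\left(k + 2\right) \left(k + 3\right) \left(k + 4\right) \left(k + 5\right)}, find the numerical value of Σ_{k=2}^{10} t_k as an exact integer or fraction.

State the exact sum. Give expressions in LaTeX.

Step 1: r(k) = (k + 2)*(2*k + 9)/((k + 6)*(2*k + 7)).
Factor: A=k + 2; B=k + 6; C=k + 7/2.
Need (k + 2)·f(k+1) − (k + 5)·f(k) = k + 7/2.
Degrees (1,1,1) ⇒ d ≤ 3.
Solve for f: f(k) = k*(k + 3)*(k + 6)/16 (degree 3 ≤ 3).
R(k) = B(k−1)·f(k)/C(k) = k*(k + 3)*(k + 5)*(k + 6)/(8*(2*k + 7)); s_k = R·t_k = k*(-k - 6)/(2*(k**2 + 6*k + 8)).
s_(k+1) − s_k = 4*(-2*k - 7)/(k**4 + 14*k**3 + 71*k**2 + 154*k + 120) = t_k.
Evaluate s at k=11 and k=2: -187/390 and -1/3; difference -19/130.

Σ = -19/130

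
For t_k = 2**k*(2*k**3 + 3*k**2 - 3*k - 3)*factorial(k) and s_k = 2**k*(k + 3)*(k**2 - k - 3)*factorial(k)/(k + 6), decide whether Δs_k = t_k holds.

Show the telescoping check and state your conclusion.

s_(k+1) = 2**(k + 1)*(k + 4)*(k**2 + k - 3)*factorial(k + 1)/(k + 7)
s_(k+1) − s_k = 2**k*(2*k**5 + 23*k**4 + 75*k**3 + 42*k**2 - 105*k - 81)*factorial(k)/((k + 6)*(k + 7))
(s_(k+1) − s_k) − t_k = -3*2**k*(2*k**4 + 15*k**3 + 14*k**2 - 20*k - 15)*factorial(k)/((k + 6)*(k + 7))

Invalid: residual -3*2**k*(2*k**4 + 15*k**3 + 14*k**2 - 20*k - 15)*factorial(k)/((k + 6)*(k + 7)) ≠ 0.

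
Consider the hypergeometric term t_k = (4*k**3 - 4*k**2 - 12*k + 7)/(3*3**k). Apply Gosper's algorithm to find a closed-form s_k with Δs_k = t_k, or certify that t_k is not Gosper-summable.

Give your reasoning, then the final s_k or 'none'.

Compute t_(k+1)/t_k: get (4*k**3 + 8*k**2 - 8*k - 5)/(3*(4*k**3 - 4*k**2 - 12*k + 7)).
Factor: A=1/3; B=1; C=k**3 - k**2 - 3*k + 7/4.
Solve (1/3)·f(k+1) − (1)·f(k) = k**3 - k**2 - 3*k + 7/4.
Bound: deg f ≤ 3.
Solving with deg f ≤ 3: f(k) = -3*(2*k**3 + k**2 - 2*k + 4)/4.
Get s_k = R·t_k = (-2*k**3 - k**2 + 2*k - 4)/3**k with R(k) = B(k−1)f(k)/C(k) = -3*(2*k**3 + k**2 - 2*k + 4)/(4*k**3 - 4*k**2 - 12*k + 7).
s_(k+1) − s_k = (4*k**3 - 4*k**2 - 12*k + 7)/(3*3**k) = t_k.

s_k = (-2*k**3 - k**2 + 2*k - 4)/3**k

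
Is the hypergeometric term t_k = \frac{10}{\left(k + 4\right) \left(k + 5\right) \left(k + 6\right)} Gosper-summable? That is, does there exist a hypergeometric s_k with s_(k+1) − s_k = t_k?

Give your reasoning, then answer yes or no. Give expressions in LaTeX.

r(k) = (k + 4)/(k + 7) after simplifying.
Take A(k)=k + 4, B(k)=k + 7, C(k)=1.
Key eq: (k + 4)·f(k+1) = (k + 6)·f(k) + (1).
Degrees (1,1,0) ⇒ d ≤ 2.
Match coefficients ⇒ f(k) = k*(k + 9)/40.
Get s_k = R·t_k = k*(k + 9)/(4*(k + 4)*(k + 5)) with R(k) = B(k−1)f(k)/C(k) = k*(k + 6)*(k + 9)/40.
Check: Δs_k = 10/(k**3 + 15*k**2 + 74*k + 120). ✓

Yes. s_k = \frac{k \left(k + 9\right)}{4 \left(k + 4\right) \left(k + 5\right)}.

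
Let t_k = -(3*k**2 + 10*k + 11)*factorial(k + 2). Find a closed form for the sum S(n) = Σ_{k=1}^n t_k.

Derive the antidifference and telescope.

Compute t_(k+1)/t_k: get (k + 3)*(10*k + 3*(k + 1)**2 + 21)/(3*k**2 + 10*k + 11).
A = k + 3, B = 1, C = k**2 + 10*k/3 + 11/3.
f must satisfy (k + 3)·f(k+1) − (1)·f(k) = k**2 + 10*k/3 + 11/3.
d = 1 from the (1,0,2) case.
Match coefficients ⇒ f(k) = (3*k + 1)/3.
R(k) = B(k−1)·f(k)/C(k) = (3*k + 1)/(3*k**2 + 10*k + 11); s_k = R·t_k = -(3*k + 1)*factorial(k + 2).
s_(k+1) − s_k = -(3*k**2 + 10*k + 11)*factorial(k + 2) = t_k.
Telescope: S(n) = s_(n+1) − s_(1) = -(3*n + 4)*factorial(n + 3) − (-24) = -3*n*factorial(n + 3) - 4*factorial(n + 3) + 24.

S(n) = -3*n*factorial(n + 3) - 4*factorial(n + 3) + 24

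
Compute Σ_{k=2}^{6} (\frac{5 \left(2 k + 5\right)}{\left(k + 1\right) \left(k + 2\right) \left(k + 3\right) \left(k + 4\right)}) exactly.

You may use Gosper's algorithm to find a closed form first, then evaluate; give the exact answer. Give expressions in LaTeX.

Compute t_(k+1)/t_k: get (k + 1)*(2*k + 7)/((k + 5)*(2*k + 5)).
Normal form (A,B,C) = (k + 1, k + 5, k + 5/2).
Set up (k + 1)·f(k+1) − (k + 4)·f(k) − (k + 5/2) = 0.
deg f ≤ 3 (via 1,1,1).
Solving with deg f ≤ 3: f(k) = k*(k + 2)*(k + 4)/6.
Then R = B(k−1)f/C = k*(k + 2)*(k + 4)**2/(3*(2*k + 5)), so s_k = R(k)·t_k = 5*k*(k + 4)/(3*(k**2 + 4*k + 3)).
Verify: 5*(2*k + 5)/(k**4 + 10*k**3 + 35*k**2 + 50*k + 24) matches t_k.
Telescoping: Σ = s_(7) − s_(2) = 77/48 − (4/3) = 13/48.

Σ = 13/48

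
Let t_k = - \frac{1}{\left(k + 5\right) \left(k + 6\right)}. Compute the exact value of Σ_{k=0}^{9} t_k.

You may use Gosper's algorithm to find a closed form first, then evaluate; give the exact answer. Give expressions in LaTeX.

Compute t_(k+1)/t_k: get (k + 5)/(k + 7).
A = k + 5, B = k + 7, C = 1.
Need (k + 5)·f(k+1) − (k + 6)·f(k) = 1.
d = 1 from the (1,1,0) case.
A polynomial solution: f(k) = k/5.
Certificate R = B(k−1)f/C = k*(k + 6)/5 gives s_k = -k/(5*k + 25).
Δs = -1/(k**2 + 11*k + 30), as required.
Telescoping: Σ = s_(10) − s_(0) = -2/15 − (0) = -2/15.

Σ = -2/15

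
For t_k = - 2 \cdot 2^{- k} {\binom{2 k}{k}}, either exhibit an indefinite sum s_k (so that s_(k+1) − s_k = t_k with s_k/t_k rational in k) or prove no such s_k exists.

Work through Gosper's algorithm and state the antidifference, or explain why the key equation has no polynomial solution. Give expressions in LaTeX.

none (Gosper's algorithm certifies no s_k)

r(k) = (2*k + 1)/(k + 1) after simplifying.
A = 2*k + 1, B = k + 1, C = 1.
f must satisfy (2*k + 1)·f(k+1) − (k)·f(k) = 1.
Degrees (1,1,0) ⇒ d ≤ -1.
Bound -1 < 0, so the key equation has no polynomial solution.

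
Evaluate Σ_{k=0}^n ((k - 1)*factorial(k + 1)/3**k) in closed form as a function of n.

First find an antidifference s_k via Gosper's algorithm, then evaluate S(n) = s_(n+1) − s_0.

S(n) = -3 + factorial(n + 2)/3**n

Step 1: r(k) = k*(k + 2)/(3*(k - 1)).
A = k/3 + 2/3, B = 1, C = k - 1.
Solve (k/3 + 2/3)·f(k+1) − (1)·f(k) = k - 1.
deg f ≤ 0 (via 1,0,1).
A polynomial solution: f(k) = 3.
R(k) = B(k−1)·f(k)/C(k) = 3/(k - 1); s_k = R·t_k = 3**(1 - k)*factorial(k + 1).
Verify: (k - 1)*factorial(k + 1)/3**k matches t_k.
Evaluate: s_(n+1) = factorial(n + 2)/3**n; subtract s_(0) = 3 ⇒ S(n) = -3 + factorial(n + 2)/3**n.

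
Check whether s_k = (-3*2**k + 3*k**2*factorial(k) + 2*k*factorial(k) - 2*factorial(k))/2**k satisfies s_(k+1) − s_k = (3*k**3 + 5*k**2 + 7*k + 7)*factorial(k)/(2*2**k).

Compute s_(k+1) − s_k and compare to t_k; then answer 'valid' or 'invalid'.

valid; difference matches t_k

s_(k+1) = (-6*2**k + 3*k**3*factorial(k) + 11*k**2*factorial(k) + 11*k*factorial(k) + 3*factorial(k))/(2*2**k)
s_(k+1) − s_k = (3*k**3 + 5*k**2 + 7*k + 7)*factorial(k)/(2*2**k)
(s_(k+1) − s_k) − t_k = 0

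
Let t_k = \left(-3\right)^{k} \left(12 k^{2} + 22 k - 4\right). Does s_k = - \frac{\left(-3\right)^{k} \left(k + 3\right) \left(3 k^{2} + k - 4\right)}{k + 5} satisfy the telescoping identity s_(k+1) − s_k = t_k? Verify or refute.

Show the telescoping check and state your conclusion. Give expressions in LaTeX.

Invalid: residual \frac{\left(-3\right)^{k} \left(- 24 k^{3} - 170 k^{2} - 214 k + 48\right)}{k^{2} + 11 k + 30} ≠ 0.

s_(k+1) = 3*(-3)**k*k*(3*k**2 + 19*k + 28)/(k + 6)
s_(k+1) − s_k = (-3)**k*(12*k**4 + 130*k**3 + 428*k**2 + 402*k - 72)/(k**2 + 11*k + 30)
(s_(k+1) − s_k) − t_k = (-3)**k*(-24*k**3 - 170*k**2 - 214*k + 48)/(k**2 + 11*k + 30)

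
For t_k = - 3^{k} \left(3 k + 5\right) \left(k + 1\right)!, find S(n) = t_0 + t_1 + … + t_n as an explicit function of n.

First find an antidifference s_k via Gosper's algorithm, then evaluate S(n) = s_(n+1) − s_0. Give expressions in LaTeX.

Compute t_(k+1)/t_k: get 3*(k + 2)*(3*k + 8)/(3*k + 5).
Gosper form: A/B · C(k+1)/C(k) with A=3*k + 6, B=1, C=k + 5/3.
f must satisfy (3*k + 6)·f(k+1) − (1)·f(k) = k + 5/3.
Degrees (1,0,1) ⇒ d ≤ 0.
Solve for f: f(k) = 1/3 (degree 0 ≤ 0).
Then R = B(k−1)f/C = 1/(3*k + 5), so s_k = R(k)·t_k = -3**k*factorial(k + 1).
Δs = -3**k*(3*k + 5)*factorial(k + 1), as required.
Evaluate: s_(n+1) = -3**(n + 1)*factorial(n + 2); subtract s_(0) = -1 ⇒ S(n) = -3*3**n*factorial(n + 2) + 1.

S(n) = - 3 \cdot 3^{n} \left(n + 2\right)! + 1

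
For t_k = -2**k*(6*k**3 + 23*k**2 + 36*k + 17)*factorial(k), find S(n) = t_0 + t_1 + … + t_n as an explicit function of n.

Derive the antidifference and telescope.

Compute t_(k+1)/t_k: get 2*(6*k**4 + 47*k**3 + 141*k**2 + 182*k + 82)/(6*k**3 + 23*k**2 + 36*k + 17).
So A=2*k + 2 and B=1, with C=k**3 + 23*k**2/6 + 6*k + 17/6.
Key eq: (2*k + 2)·f(k+1) = (1)·f(k) + (k**3 + 23*k**2/6 + 6*k + 17/6).
d = 2 from the (1,0,3) case.
Coefficient equations give f(k) = (3*k**2 + 4*k + 3)/6.
R(k) = B(k−1)·f(k)/C(k) = (3*k**2 + 4*k + 3)/(6*k**3 + 23*k**2 + 36*k + 17); s_k = R·t_k = -2**k*(3*k**2 + 4*k + 3)*factorial(k).
Verify: -2**k*(6*k**3 + 23*k**2 + 36*k + 17)*factorial(k) matches t_k.
Evaluate: s_(n+1) = -2**(n + 1)*(3*n**2 + 10*n + 10)*factorial(n + 1); subtract s_(0) = -3 ⇒ S(n) = -6*2**n*n**3*factorial(n) - 26*2**n*n**2*factorial(n) - 40*2**n*n*factorial(n) - 20*2**n*factorial(n) + 3.

S(n) = -6*2**n*n**3*factorial(n) - 26*2**n*n**2*factorial(n) - 40*2**n*n*factorial(n) - 20*2**n*factorial(n) + 3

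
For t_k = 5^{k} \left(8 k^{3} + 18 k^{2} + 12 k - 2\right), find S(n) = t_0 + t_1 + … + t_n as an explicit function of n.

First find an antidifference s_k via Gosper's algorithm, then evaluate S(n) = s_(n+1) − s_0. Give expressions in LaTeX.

Step 1: r(k) = 5*(4*k**3 + 21*k**2 + 36*k + 18)/(4*k**3 + 9*k**2 + 6*k - 1).
Normal form (A,B,C) = (5, 1, k**3 + 9*k**2/4 + 3*k/2 - 1/4).
Set up (5)·f(k+1) − (1)·f(k) − (k**3 + 9*k**2/4 + 3*k/2 - 1/4) = 0.
deg f ≤ 3 (via 0,0,3).
Solving with deg f ≤ 3: f(k) = (2*k**3 - 3*k**2 + 3*k - 3)/8.
R(k) = B(k−1)·f(k)/C(k) = (2*k**3 - 3*k**2 + 3*k - 3)/(2*(4*k**3 + 9*k**2 + 6*k - 1)); s_k = R·t_k = 5**k*(2*k**3 - 3*k**2 + 3*k - 3).
s_(k+1) − s_k = 5**k*(8*k**3 + 18*k**2 + 12*k - 2) = t_k.
Evaluate: s_(n+1) = 5**(n + 1)*(2*n**3 + 3*n**2 + 3*n - 1); subtract s_(0) = -3 ⇒ S(n) = 10*5**n*n**3 + 15*5**n*n**2 + 15*5**n*n - 5*5**n + 3.

S(n) = 10 \cdot 5^{n} n^{3} + 15 \cdot 5^{n} n^{2} + 15 \cdot 5^{n} n - 5 \cdot 5^{n} + 3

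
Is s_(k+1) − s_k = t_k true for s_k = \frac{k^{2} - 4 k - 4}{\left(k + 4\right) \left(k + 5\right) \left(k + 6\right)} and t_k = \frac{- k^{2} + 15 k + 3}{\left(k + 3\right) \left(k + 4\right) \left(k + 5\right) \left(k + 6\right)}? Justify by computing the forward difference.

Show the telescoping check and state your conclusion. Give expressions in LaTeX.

s_(k+1) = (-4*k + (k + 1)**2 - 8)/((k + 5)*(k + 6)*(k + 7))
s_(k+1) − s_k = k*(17 - k)/(k**4 + 22*k**3 + 179*k**2 + 638*k + 840)
(s_(k+1) − s_k) − t_k = 3*(2*k**2 - 19*k - 7)/(k**5 + 25*k**4 + 245*k**3 + 1175*k**2 + 2754*k + 2520)

Invalid: residual \frac{3 \left(2 k^{2} - 19 k - 7\right)}{k^{5} + 25 k^{4} + 245 k^{3} + 1175 k^{2} + 2754 k + 2520} ≠ 0.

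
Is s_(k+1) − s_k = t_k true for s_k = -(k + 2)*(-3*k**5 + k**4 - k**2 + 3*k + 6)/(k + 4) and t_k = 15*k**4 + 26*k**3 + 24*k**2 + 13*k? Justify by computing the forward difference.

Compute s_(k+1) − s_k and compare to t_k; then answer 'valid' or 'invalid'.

Invalid: residual 2*(-12*k**5 - 87*k**4 - 128*k**3 - 108*k**2 - 55*k - 6)/(k**2 + 9*k + 20) ≠ 0.

s_(k+1) = -(k + 3)*(3*k - 3*(k + 1)**5 + (k + 1)**4 - (k + 1)**2 + 9)/(k + 5)
s_(k+1) − s_k = (15*k**6 + 137*k**5 + 384*k**4 + 493*k**3 + 381*k**2 + 150*k - 12)/(k**2 + 9*k + 20)
(s_(k+1) − s_k) − t_k = 2*(-12*k**5 - 87*k**4 - 128*k**3 - 108*k**2 - 55*k - 6)/(k**2 + 9*k + 20)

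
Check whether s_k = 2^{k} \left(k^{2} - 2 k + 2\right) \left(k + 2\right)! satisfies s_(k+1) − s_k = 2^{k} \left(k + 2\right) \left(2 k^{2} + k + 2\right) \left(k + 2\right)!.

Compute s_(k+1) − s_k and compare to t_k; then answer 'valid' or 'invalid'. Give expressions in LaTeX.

valid (s_(k+1) − s_k reduces to t_k)

s_(k+1) = 2**(k + 1)*(k**2 + 1)*factorial(k + 3)
s_(k+1) − s_k = 2**k*(k + 2)*(2*k**2 + k + 2)*factorial(k + 2)
(s_(k+1) − s_k) − t_k = 0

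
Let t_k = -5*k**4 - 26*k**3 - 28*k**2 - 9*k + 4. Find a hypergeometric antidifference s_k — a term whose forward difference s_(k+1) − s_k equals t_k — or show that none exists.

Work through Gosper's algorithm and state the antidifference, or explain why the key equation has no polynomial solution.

s_k = k*(-k**4 - 4*k**3 + 2*k**2 + 3*k + 4)

t_(k+1)/t_k = (5*k**4 + 46*k**3 + 136*k**2 + 163*k + 64)/(5*k**4 + 26*k**3 + 28*k**2 + 9*k - 4).
Normal form (A,B,C) = (1, 1, k**4 + 26*k**3/5 + 28*k**2/5 + 9*k/5 - 4/5).
f must satisfy (1)·f(k+1) − (1)·f(k) = k**4 + 26*k**3/5 + 28*k**2/5 + 9*k/5 - 4/5.
Degrees (0,0,4) ⇒ d ≤ 5.
Solve for f: f(k) = k*(k**4 + 4*k**3 - 2*k**2 - 3*k - 4)/5 (degree 5 ≤ 5).
Then R = B(k−1)f/C = k*(k**4 + 4*k**3 - 2*k**2 - 3*k - 4)/(5*k**4 + 26*k**3 + 28*k**2 + 9*k - 4), so s_k = R(k)·t_k = k*(-k**4 - 4*k**3 + 2*k**2 + 3*k + 4).
s_(k+1) − s_k = -5*k**4 - 26*k**3 - 28*k**2 - 9*k + 4 = t_k.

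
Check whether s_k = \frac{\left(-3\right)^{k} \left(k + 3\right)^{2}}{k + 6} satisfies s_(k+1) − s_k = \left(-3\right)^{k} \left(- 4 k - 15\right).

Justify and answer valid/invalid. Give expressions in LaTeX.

Invalid: residual \frac{3 \left(-3\right)^{k} \left(4 k^{2} + 40 k + 93\right)}{k^{2} + 13 k + 42} ≠ 0.

s_(k+1) = (-3)**(k + 1)*(k + 4)**2/(k + 7)
s_(k+1) − s_k = (-3)**k*(-4*k**3 - 55*k**2 - 243*k - 351)/(k**2 + 13*k + 42)
(s_(k+1) − s_k) − t_k = 3*(-3)**k*(4*k**2 + 40*k + 93)/(k**2 + 13*k + 42)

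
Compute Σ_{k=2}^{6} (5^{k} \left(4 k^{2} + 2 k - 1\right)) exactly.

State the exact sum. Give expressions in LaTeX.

Σ = 2812475

r(k) = 5*(4*k**2 + 10*k + 5)/(4*k**2 + 2*k - 1) after simplifying.
Factor: A=5; B=1; C=k**2 + k/2 - 1/4.
Need (5)·f(k+1) − (1)·f(k) = k**2 + k/2 - 1/4.
From deg A=0, deg B=0, deg C=2: d=2.
Solve for f: f(k) = (k - 1)**2/4 (degree 2 ≤ 2).
Then R = B(k−1)f/C = (k - 1)**2/(4*k**2 + 2*k - 1), so s_k = R(k)·t_k = 5**k*(k**2 - 2*k + 1).
Δs = 5**k*(4*k**2 + 2*k - 1), as required.
Telescoping: Σ = s_(7) − s_(2) = 2812500 − (25) = 2812475.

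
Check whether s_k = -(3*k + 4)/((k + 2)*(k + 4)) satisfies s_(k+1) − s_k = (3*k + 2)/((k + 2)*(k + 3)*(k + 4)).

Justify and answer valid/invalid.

Invalid: residual 6*(-k - 1)/(k**4 + 14*k**3 + 71*k**2 + 154*k + 120) ≠ 0.

s_(k+1) = (-3*k - 7)/((k + 3)*(k + 5))
s_(k+1) − s_k = (3*k**2 + 11*k + 4)/(k**4 + 14*k**3 + 71*k**2 + 154*k + 120)
(s_(k+1) − s_k) − t_k = 6*(-k - 1)/(k**4 + 14*k**3 + 71*k**2 + 154*k + 120)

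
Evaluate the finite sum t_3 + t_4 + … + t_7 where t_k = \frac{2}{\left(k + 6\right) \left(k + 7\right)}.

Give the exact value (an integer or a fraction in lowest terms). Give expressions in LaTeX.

t_(k+1)/t_k = (k + 6)/(k + 8).
Normal form (A,B,C) = (k + 6, k + 8, 1).
Key eq: (k + 6)·f(k+1) = (k + 7)·f(k) + (1).
Degrees (1,1,0) ⇒ d ≤ 1.
Coefficient equations give f(k) = k/6.
So s_k = (B(k−1)f/C)·t_k = (k*(k + 7)/6)·t_k = k/(3*(k + 6)).
Δs = 2/(k**2 + 13*k + 42), as required.
Σ_(k=3)^(7) t_k = s_(8) − s_(3) = 4/21 − (1/9) = 5/63.

Σ = 5/63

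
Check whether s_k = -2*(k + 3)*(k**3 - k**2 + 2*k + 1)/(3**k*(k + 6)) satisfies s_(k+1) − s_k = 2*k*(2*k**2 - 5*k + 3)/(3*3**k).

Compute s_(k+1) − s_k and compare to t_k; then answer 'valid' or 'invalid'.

s_(k+1) = -2*(k + 4)*(2*k + (k + 1)**3 - (k + 1)**2 + 3)/(3*3**k*(k + 7))
s_(k+1) − s_k = 2*(2*k**5 + 15*k**4 - 8*k**3 - 81*k**2 + 54*k - 9)/(3*3**k*(k**2 + 13*k + 42))
(s_(k+1) − s_k) − t_k = 2*(-2*k**4 - 10*k**3 + 30*k**2 - 24*k - 3)/(3**k*(k**2 + 13*k + 42))

Invalid: residual 2*(-2*k**4 - 10*k**3 + 30*k**2 - 24*k - 3)/(3**k*(k**2 + 13*k + 42)) ≠ 0.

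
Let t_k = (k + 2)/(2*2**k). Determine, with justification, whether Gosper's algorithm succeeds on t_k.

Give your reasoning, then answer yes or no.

Ratio r(k) = (k + 3)/(2*(k + 2)).
Normal form (A,B,C) = (1/2, 1, k + 2).
Solve (1/2)·f(k+1) − (1)·f(k) = k + 2.
Bound: deg f ≤ 1.
A polynomial solution: f(k) = -2*(k + 3).
R(k) = B(k−1)·f(k)/C(k) = -2*(k + 3)/(k + 2); s_k = R·t_k = (-k - 3)/2**k.
s_(k+1) − s_k = (k + 2)/(2*2**k) = t_k.

Yes. s_k = (-k - 3)/2**k.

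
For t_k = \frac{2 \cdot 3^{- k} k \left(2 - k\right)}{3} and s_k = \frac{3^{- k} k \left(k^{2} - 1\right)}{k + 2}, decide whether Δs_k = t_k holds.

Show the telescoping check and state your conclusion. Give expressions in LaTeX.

Invalid: residual \frac{3^{- k} k \left(2 k^{2} + 3 k - 11\right)}{3 \left(k^{2} + 5 k + 6\right)} ≠ 0.

s_(k+1) = (k + 1)*((k + 1)**2 - 1)/(3*3**k*(k + 3))
s_(k+1) − s_k = k*(-2*k**3 - 4*k**2 + 11*k + 13)/(3*3**k*(k**2 + 5*k + 6))
(s_(k+1) − s_k) − t_k = k*(2*k**2 + 3*k - 11)/(3*3**k*(k**2 + 5*k + 6))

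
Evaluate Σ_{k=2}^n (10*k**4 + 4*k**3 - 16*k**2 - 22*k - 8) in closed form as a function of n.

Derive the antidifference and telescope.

S(n) = 2*n**5 + 6*n**4 - 18*n**2 - 22*n + 32

Ratio r(k) = (5*k**4 + 22*k**3 + 28*k**2 - k - 16)/(5*k**4 + 2*k**3 - 8*k**2 - 11*k - 4).
A = 1, B = 1, C = k**4 + 2*k**3/5 - 8*k**2/5 - 11*k/5 - 4/5.
Key eq: (1)·f(k+1) = (1)·f(k) + (k**4 + 2*k**3/5 - 8*k**2/5 - 11*k/5 - 4/5).
Degrees (0,0,4) ⇒ d ≤ 5.
A polynomial solution: f(k) = k**2*(k**3 - 2*k**2 - 2*k - 1)/5.
Get s_k = R·t_k = 2*k**2*(k**3 - 2*k**2 - 2*k - 1) with R(k) = B(k−1)f(k)/C(k) = k**2*(k**3 - 2*k**2 - 2*k - 1)/((k**2 - k - 1)*(5*k**2 + 7*k + 4)).
s_(k+1) − s_k = 10*k**4 + 4*k**3 - 16*k**2 - 22*k - 8 = t_k.
Σ_(k=2)^n t_k = s_(n+1) − s_(2) = (2*n**5 + 6*n**4 - 18*n**2 - 22*n - 8) − (-40), i.e. 2*n**5 + 6*n**4 - 18*n**2 - 22*n + 32.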